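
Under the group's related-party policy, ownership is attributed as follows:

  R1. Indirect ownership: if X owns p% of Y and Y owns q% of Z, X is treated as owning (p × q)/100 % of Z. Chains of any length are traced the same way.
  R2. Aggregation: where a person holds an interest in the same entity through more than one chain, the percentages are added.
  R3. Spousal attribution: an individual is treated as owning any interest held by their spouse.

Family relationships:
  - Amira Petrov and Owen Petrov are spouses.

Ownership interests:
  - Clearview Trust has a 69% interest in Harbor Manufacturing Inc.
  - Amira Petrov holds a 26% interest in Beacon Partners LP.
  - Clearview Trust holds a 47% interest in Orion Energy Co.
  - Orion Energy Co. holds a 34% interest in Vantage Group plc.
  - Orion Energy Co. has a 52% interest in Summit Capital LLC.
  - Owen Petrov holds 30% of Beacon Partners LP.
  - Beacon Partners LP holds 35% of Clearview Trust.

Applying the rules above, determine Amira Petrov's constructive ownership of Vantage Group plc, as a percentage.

By spousal attribution (R3), Amira Petrov is treated as also owning Owen Petrov's interest in Beacon Partners LP, giving 26% + 30% = 56%.
Chain via Beacon Partners LP → Clearview Trust → Orion Energy Co. (R1): 56% × 35% × 47% × 34% = 3.13208% of Vantage Group plc.

3.13208%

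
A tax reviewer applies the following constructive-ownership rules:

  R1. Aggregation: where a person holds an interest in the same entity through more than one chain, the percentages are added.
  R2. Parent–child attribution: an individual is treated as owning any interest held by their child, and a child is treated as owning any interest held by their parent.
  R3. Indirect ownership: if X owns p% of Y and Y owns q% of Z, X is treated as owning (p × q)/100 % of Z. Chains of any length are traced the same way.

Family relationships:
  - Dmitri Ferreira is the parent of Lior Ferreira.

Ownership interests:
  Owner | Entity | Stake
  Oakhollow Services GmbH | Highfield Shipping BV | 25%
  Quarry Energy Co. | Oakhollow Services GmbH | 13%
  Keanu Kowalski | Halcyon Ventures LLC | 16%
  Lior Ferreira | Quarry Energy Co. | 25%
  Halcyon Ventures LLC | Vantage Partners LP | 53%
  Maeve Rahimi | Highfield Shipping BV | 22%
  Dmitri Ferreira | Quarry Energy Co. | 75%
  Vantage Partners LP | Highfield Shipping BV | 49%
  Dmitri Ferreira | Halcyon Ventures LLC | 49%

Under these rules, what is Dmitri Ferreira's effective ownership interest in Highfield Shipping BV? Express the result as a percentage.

By parent–child attribution (R2), Dmitri Ferreira is treated as also owning Lior Ferreira's interest in Quarry Energy Co, giving 75% + 25% = 100%.
Chain via Halcyon Ventures LLC → Vantage Partners LP (R3): 49% × 53% × 49% = 12.7253% of Highfield Shipping BV.
Chain via Quarry Energy Co. → Oakhollow Services GmbH (R3): 100% × 13% × 25% = 3.25% of Highfield Shipping BV.
Aggregating (R1): 12.7253% + 3.25% = 15.9753%.

15.9753%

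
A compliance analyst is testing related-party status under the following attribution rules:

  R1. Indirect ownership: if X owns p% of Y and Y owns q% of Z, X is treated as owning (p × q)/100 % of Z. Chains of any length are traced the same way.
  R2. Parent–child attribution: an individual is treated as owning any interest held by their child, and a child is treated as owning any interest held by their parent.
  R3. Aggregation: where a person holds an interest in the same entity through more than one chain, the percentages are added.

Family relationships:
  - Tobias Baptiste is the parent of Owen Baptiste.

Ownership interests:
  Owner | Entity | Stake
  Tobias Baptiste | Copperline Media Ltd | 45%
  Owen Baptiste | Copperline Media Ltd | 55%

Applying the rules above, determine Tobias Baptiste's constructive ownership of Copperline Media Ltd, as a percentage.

By parent–child attribution (R2), Tobias Baptiste is treated as also owning Owen Baptiste's interest in Copperline Media Ltd, giving 45% + 55% = 100%.
Direct interest in Copperline Media Ltd: 100%.

100%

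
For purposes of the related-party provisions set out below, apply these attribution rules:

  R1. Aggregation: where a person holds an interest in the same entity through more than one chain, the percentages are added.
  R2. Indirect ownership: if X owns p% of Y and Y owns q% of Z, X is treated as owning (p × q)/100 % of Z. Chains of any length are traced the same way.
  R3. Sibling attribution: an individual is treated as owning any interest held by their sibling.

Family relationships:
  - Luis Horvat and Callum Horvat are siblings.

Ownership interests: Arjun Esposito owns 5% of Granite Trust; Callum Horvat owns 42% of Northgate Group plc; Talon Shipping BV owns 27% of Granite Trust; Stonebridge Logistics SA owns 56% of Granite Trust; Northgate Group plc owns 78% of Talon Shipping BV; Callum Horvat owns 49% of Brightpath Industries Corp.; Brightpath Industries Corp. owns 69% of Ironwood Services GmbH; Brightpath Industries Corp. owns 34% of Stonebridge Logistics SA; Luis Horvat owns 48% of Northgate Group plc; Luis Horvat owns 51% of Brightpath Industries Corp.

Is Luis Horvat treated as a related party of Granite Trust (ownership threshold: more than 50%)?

By sibling attribution (R3), Luis Horvat is treated as also owning Callum Horvat's interest in Northgate Group plc, giving 48% + 42% = 90%.
By sibling attribution (R3), Luis Horvat is treated as also owning Callum Horvat's interest in Brightpath Industries Corp, giving 51% + 49% = 100%.
Chain via Northgate Group plc → Talon Shipping BV (R2): 90% × 78% × 27% = 18.954% of Granite Trust.
Chain via Brightpath Industries Corp. → Stonebridge Logistics SA (R2): 100% × 34% × 56% = 19.04% of Granite Trust.
Aggregating (R1): 18.954% + 19.04% = 37.994%.
37.994% does not exceed the 50% threshold, so Luis is not a related party to Granite Trust.

No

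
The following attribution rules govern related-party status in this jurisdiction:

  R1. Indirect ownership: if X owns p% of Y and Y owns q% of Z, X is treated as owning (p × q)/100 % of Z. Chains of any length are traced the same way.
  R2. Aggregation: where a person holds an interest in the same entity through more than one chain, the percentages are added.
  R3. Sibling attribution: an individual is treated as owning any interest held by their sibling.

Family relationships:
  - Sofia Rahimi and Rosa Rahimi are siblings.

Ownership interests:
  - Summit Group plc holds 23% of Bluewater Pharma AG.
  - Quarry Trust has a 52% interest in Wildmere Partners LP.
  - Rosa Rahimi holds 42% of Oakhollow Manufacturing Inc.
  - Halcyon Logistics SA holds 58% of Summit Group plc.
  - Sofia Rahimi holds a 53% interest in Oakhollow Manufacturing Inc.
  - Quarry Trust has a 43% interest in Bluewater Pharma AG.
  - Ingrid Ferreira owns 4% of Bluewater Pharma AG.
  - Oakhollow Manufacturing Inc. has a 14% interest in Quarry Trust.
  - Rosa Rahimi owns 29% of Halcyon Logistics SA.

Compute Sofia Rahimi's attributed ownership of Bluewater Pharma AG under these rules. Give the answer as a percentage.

By sibling attribution (R3), Sofia Rahimi is treated as also owning Rosa Rahimi's interest in Oakhollow Manufacturing Inc, giving 53% + 42% = 95%.
By sibling attribution (R3), Sofia Rahimi is treated as owning Rosa Rahimi's 29% interest in Halcyon Logistics SA.
Chain via Oakhollow Manufacturing Inc. → Quarry Trust (R1): 95% × 14% × 43% = 5.719% of Bluewater Pharma AG.
Chain via Halcyon Logistics SA → Summit Group plc (R1): 29% × 58% × 23% = 3.8686% of Bluewater Pharma AG.
Aggregating (R2): 5.719% + 3.8686% = 9.5876%.

9.5876%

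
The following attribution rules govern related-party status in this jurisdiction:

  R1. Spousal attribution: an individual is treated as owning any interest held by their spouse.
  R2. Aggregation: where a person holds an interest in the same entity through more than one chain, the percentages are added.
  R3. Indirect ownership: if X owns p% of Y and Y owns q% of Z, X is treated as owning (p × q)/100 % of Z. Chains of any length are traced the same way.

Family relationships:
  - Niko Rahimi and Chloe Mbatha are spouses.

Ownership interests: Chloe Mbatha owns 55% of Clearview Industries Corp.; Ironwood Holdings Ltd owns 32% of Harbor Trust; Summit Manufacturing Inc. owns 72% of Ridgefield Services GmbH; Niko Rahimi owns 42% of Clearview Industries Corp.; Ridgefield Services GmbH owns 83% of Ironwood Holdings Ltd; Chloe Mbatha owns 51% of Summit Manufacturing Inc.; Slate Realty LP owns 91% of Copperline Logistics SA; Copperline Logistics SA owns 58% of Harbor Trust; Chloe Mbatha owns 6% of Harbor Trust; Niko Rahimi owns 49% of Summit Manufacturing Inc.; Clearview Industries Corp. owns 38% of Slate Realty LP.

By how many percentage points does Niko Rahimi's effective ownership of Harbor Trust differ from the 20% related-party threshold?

By spousal attribution (R1), Niko Rahimi is treated as also owning Chloe Mbatha's interest in Summit Manufacturing Inc, giving 49% + 51% = 100%.
By spousal attribution (R1), Niko Rahimi is treated as also owning Chloe Mbatha's interest in Clearview Industries Corp, giving 42% + 55% = 97%.
By spousal attribution (R1), Niko Rahimi is treated as owning Chloe Mbatha's 6% interest in Harbor Trust.
Chain via Summit Manufacturing Inc. → Ridgefield Services GmbH → Ironwood Holdings Ltd (R3): 100% × 72% × 83% × 32% = 19.1232% of Harbor Trust.
Chain via Clearview Industries Corp. → Slate Realty LP → Copperline Logistics SA (R3): 97% × 38% × 91% × 58% = 19.454708% of Harbor Trust.
Direct interest in Harbor Trust: 6%.
Aggregating (R2): 19.1232% + 19.454708% + 6% = 44.577908%.
44.577908% exceeds the 20% threshold by 24.577908 percentage points.

24.577908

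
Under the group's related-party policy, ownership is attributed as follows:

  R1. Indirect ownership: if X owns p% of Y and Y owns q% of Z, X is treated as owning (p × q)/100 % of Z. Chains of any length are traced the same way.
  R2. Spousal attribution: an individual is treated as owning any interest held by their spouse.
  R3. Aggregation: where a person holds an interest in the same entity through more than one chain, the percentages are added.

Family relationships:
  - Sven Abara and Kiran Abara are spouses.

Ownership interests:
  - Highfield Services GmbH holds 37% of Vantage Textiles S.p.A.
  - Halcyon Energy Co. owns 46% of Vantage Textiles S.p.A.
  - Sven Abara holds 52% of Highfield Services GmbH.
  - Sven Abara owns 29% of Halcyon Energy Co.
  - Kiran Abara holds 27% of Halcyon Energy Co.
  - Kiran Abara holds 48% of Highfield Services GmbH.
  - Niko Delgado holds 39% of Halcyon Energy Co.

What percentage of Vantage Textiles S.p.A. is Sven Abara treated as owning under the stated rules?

By spousal attribution (R2), Sven Abara is treated as also owning Kiran Abara's interest in Halcyon Energy Co, giving 29% + 27% = 56%.
By spousal attribution (R2), Sven Abara is treated as also owning Kiran Abara's interest in Highfield Services GmbH, giving 52% + 48% = 100%.
Chain via Halcyon Energy Co. (R1): 56% × 46% = 25.76% of Vantage Textiles S.p.A.
Chain via Highfield Services GmbH (R1): 100% × 37% = 37% of Vantage Textiles S.p.A.
Aggregating (R3): 25.76% + 37% = 62.76%.

62.76%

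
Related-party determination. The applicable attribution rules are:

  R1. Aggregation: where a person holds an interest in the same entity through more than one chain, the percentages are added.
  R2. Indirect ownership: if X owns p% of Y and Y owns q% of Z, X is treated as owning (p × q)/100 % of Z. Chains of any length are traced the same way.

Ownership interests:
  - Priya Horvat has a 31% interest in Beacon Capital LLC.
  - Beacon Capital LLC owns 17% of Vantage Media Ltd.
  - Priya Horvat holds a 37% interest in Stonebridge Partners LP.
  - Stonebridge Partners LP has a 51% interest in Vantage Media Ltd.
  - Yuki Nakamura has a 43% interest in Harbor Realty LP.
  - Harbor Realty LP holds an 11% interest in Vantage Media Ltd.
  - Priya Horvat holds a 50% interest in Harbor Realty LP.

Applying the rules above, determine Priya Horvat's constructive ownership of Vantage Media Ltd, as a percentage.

29.64%

Chain via Harbor Realty LP (R2): 50% × 11% = 5.5% of Vantage Media Ltd.
Chain via Beacon Capital LLC (R2): 31% × 17% = 5.27% of Vantage Media Ltd.
Chain via Stonebridge Partners LP (R2): 37% × 51% = 18.87% of Vantage Media Ltd.
Aggregating (R1): 5.5% + 5.27% + 18.87% = 29.64%.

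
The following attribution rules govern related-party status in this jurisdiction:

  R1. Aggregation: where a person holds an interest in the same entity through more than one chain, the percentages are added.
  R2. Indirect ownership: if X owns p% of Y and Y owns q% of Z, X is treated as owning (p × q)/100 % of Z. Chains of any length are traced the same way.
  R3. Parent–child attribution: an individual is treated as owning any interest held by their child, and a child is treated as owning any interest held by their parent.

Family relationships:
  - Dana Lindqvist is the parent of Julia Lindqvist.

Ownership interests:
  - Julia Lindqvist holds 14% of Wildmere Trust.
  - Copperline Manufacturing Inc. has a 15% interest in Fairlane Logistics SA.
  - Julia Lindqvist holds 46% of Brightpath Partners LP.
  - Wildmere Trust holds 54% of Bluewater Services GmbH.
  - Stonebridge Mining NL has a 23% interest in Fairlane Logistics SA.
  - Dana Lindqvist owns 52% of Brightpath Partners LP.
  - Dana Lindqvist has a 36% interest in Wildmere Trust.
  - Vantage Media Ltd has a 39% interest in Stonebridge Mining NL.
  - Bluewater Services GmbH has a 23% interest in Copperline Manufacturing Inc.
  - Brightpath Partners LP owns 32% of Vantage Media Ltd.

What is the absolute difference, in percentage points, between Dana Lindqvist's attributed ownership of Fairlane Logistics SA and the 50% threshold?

By parent–child attribution (R3), Dana Lindqvist is treated as also owning Julia Lindqvist's interest in Wildmere Trust, giving 36% + 14% = 50%.
By parent–child attribution (R3), Dana Lindqvist is treated as also owning Julia Lindqvist's interest in Brightpath Partners LP, giving 52% + 46% = 98%.
Chain via Wildmere Trust → Bluewater Services GmbH → Copperline Manufacturing Inc. (R2): 50% × 54% × 23% × 15% = 0.9315% of Fairlane Logistics SA.
Chain via Brightpath Partners LP → Vantage Media Ltd → Stonebridge Mining NL (R2): 98% × 32% × 39% × 23% = 2.812992% of Fairlane Logistics SA.
Aggregating (R1): 0.9315% + 2.812992% = 3.744492%.
3.744492% falls short of the 50% threshold by 46.255508 percentage points.

46.255508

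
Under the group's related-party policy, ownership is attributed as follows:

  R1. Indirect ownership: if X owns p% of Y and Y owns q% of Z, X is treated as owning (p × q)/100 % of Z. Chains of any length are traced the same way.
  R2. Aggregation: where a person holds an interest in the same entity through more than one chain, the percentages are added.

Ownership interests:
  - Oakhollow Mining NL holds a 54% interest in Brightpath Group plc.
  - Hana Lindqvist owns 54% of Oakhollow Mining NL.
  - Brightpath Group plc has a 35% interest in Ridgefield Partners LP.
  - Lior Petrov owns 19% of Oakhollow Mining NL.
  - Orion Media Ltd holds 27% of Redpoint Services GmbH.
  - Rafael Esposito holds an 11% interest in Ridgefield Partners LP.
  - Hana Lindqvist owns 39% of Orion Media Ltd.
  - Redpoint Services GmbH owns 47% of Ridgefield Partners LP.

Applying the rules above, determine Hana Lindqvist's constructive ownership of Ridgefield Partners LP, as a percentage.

Chain via Oakhollow Mining NL → Brightpath Group plc (R1): 54% × 54% × 35% = 10.206% of Ridgefield Partners LP.
Chain via Orion Media Ltd → Redpoint Services GmbH (R1): 39% × 27% × 47% = 4.9491% of Ridgefield Partners LP.
Aggregating (R2): 10.206% + 4.9491% = 15.1551%.

15.1551%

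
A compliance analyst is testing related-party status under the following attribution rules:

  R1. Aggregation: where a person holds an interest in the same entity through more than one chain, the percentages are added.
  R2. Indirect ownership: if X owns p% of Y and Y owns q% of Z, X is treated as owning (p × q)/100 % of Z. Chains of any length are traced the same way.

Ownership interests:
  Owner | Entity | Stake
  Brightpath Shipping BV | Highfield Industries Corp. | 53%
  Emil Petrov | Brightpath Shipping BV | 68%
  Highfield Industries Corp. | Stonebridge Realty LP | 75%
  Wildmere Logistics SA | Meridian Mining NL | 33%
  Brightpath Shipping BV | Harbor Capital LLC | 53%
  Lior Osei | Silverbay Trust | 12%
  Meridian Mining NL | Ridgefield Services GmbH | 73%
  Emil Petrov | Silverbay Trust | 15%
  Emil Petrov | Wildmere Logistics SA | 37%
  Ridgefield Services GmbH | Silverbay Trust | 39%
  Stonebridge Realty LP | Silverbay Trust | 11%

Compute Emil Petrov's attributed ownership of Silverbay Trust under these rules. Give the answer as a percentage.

Chain via Brightpath Shipping BV → Highfield Industries Corp. → Stonebridge Realty LP (R2): 68% × 53% × 75% × 11% = 2.9733% of Silverbay Trust.
Chain via Wildmere Logistics SA → Meridian Mining NL → Ridgefield Services GmbH (R2): 37% × 33% × 73% × 39% = 3.476187% of Silverbay Trust.
Direct interest in Silverbay Trust: 15%.
Aggregating (R1): 2.9733% + 3.476187% + 15% = 21.449487%.

21.449487%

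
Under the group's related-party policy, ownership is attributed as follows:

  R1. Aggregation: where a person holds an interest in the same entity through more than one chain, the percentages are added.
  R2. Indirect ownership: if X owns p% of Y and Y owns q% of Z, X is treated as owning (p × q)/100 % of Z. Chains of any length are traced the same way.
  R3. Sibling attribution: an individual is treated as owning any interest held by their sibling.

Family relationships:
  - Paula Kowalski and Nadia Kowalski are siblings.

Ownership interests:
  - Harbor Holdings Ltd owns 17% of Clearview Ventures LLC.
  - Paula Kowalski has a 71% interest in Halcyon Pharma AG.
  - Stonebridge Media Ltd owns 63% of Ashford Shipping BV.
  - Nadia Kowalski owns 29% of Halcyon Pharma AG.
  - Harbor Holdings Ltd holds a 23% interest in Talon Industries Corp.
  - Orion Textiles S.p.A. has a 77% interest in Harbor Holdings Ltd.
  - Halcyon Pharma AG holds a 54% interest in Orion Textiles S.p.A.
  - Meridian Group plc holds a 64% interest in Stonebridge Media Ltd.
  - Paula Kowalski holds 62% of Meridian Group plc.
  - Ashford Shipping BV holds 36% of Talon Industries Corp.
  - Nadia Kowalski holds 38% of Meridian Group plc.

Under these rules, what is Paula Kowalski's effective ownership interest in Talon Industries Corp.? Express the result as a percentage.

By sibling attribution (R3), Paula Kowalski is treated as also owning Nadia Kowalski's interest in Halcyon Pharma AG, giving 71% + 29% = 100%.
By sibling attribution (R3), Paula Kowalski is treated as also owning Nadia Kowalski's interest in Meridian Group plc, giving 62% + 38% = 100%.
Chain via Halcyon Pharma AG → Orion Textiles S.p.A. → Harbor Holdings Ltd (R2): 100% × 54% × 77% × 23% = 9.5634% of Talon Industries Corp.
Chain via Meridian Group plc → Stonebridge Media Ltd → Ashford Shipping BV (R2): 100% × 64% × 63% × 36% = 14.5152% of Talon Industries Corp.
Aggregating (R1): 9.5634% + 14.5152% = 24.0786%.

24.0786%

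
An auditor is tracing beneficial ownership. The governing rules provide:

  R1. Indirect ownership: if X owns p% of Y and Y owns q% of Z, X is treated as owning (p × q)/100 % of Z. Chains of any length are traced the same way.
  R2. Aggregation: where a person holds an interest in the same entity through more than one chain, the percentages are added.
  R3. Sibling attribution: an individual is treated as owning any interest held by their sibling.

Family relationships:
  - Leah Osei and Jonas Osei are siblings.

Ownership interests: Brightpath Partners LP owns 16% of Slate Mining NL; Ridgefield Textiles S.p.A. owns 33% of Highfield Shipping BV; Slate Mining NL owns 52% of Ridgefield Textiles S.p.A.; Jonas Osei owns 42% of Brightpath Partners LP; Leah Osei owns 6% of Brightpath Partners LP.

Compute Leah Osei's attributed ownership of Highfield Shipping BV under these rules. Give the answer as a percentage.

1.317888%

By sibling attribution (R3), Leah Osei is treated as also owning Jonas Osei's interest in Brightpath Partners LP, giving 6% + 42% = 48%.
Chain via Brightpath Partners LP → Slate Mining NL → Ridgefield Textiles S.p.A. (R1): 48% × 16% × 52% × 33% = 1.317888% of Highfield Shipping BV.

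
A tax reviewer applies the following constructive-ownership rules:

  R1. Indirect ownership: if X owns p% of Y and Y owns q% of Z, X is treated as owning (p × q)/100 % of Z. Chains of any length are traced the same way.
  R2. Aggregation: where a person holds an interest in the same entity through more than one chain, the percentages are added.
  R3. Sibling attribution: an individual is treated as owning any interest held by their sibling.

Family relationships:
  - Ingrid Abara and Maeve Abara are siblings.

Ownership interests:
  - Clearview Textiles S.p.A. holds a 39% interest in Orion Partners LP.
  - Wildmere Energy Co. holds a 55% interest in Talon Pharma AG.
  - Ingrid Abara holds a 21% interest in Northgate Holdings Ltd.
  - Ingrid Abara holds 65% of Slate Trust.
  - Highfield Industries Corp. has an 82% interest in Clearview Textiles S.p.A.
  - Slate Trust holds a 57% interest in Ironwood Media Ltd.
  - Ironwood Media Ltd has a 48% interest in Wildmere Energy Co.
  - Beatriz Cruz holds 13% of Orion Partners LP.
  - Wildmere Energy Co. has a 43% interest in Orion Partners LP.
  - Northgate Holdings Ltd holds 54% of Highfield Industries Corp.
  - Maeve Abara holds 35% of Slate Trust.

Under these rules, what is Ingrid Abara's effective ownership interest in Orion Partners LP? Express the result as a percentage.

15.391332%

By sibling attribution (R3), Ingrid Abara is treated as also owning Maeve Abara's interest in Slate Trust, giving 65% + 35% = 100%.
Chain via Slate Trust → Ironwood Media Ltd → Wildmere Energy Co. (R1): 100% × 57% × 48% × 43% = 11.7648% of Orion Partners LP.
Chain via Northgate Holdings Ltd → Highfield Industries Corp. → Clearview Textiles S.p.A. (R1): 21% × 54% × 82% × 39% = 3.626532% of Orion Partners LP.
Aggregating (R2): 11.7648% + 3.626532% = 15.391332%.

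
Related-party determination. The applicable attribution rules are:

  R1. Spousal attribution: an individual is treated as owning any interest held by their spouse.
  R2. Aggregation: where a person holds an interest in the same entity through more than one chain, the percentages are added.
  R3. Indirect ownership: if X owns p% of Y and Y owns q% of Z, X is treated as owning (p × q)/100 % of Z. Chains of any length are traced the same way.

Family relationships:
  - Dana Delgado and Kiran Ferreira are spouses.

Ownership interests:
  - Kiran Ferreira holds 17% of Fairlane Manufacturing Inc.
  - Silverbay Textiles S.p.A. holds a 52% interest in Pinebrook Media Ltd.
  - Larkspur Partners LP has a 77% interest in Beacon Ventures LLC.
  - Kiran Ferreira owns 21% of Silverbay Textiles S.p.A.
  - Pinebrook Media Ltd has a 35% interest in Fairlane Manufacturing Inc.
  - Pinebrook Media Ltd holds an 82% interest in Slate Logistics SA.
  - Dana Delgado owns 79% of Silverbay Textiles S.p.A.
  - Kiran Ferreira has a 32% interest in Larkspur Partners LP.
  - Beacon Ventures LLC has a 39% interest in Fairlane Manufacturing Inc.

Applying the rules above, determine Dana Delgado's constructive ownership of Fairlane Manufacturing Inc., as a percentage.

44.8096%

By spousal attribution (R1), Dana Delgado is treated as also owning Kiran Ferreira's interest in Silverbay Textiles S.p.A, giving 79% + 21% = 100%.
By spousal attribution (R1), Dana Delgado is treated as owning Kiran Ferreira's 32% interest in Larkspur Partners LP.
By spousal attribution (R1), Dana Delgado is treated as owning Kiran Ferreira's 17% interest in Fairlane Manufacturing Inc.
Chain via Silverbay Textiles S.p.A. → Pinebrook Media Ltd (R3): 100% × 52% × 35% = 18.2% of Fairlane Manufacturing Inc.
Chain via Larkspur Partners LP → Beacon Ventures LLC (R3): 32% × 77% × 39% = 9.6096% of Fairlane Manufacturing Inc.
Direct interest in Fairlane Manufacturing Inc: 17%.
Aggregating (R2): 18.2% + 9.6096% + 17% = 44.8096%.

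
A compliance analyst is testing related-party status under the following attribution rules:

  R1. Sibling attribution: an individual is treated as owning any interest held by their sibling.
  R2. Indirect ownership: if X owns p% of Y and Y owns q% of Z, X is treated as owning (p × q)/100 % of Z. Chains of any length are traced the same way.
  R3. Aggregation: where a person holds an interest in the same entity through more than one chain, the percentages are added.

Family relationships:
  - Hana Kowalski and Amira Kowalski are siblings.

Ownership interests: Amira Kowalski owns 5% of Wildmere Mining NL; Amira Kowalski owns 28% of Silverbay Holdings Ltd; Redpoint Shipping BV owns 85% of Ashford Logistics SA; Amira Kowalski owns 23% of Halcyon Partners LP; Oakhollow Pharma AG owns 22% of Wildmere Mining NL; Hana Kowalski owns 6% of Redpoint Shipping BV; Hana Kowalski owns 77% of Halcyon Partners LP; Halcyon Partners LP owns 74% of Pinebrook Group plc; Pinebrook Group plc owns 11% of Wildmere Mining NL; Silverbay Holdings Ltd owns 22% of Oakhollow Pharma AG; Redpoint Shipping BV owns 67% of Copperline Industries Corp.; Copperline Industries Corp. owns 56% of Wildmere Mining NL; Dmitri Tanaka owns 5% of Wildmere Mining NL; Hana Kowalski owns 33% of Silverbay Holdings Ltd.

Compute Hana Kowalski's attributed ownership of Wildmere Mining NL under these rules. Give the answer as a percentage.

18.3436%

By sibling attribution (R1), Hana Kowalski is treated as also owning Amira Kowalski's interest in Halcyon Partners LP, giving 77% + 23% = 100%.
By sibling attribution (R1), Hana Kowalski is treated as also owning Amira Kowalski's interest in Silverbay Holdings Ltd, giving 33% + 28% = 61%.
By sibling attribution (R1), Hana Kowalski is treated as owning Amira Kowalski's 5% interest in Wildmere Mining NL.
Chain via Halcyon Partners LP → Pinebrook Group plc (R2): 100% × 74% × 11% = 8.14% of Wildmere Mining NL.
Chain via Silverbay Holdings Ltd → Oakhollow Pharma AG (R2): 61% × 22% × 22% = 2.9524% of Wildmere Mining NL.
Chain via Redpoint Shipping BV → Copperline Industries Corp. (R2): 6% × 67% × 56% = 2.2512% of Wildmere Mining NL.
Direct interest in Wildmere Mining NL: 5%.
Aggregating (R3): 8.14% + 2.9524% + 2.2512% + 5% = 18.3436%.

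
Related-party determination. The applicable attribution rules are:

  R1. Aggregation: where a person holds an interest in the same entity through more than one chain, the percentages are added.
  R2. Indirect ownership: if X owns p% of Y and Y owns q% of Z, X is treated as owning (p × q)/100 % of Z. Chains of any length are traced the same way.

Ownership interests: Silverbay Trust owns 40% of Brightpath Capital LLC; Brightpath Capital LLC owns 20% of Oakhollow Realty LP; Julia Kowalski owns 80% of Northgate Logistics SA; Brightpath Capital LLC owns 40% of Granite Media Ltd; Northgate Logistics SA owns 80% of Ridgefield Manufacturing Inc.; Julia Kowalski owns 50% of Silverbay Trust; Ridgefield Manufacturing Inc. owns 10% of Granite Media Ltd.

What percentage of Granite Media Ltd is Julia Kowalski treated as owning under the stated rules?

14.4%

Chain via Northgate Logistics SA → Ridgefield Manufacturing Inc. (R2): 80% × 80% × 10% = 6.4% of Granite Media Ltd.
Chain via Silverbay Trust → Brightpath Capital LLC (R2): 50% × 40% × 40% = 8% of Granite Media Ltd.
Aggregating (R1): 6.4% + 8% = 14.4%.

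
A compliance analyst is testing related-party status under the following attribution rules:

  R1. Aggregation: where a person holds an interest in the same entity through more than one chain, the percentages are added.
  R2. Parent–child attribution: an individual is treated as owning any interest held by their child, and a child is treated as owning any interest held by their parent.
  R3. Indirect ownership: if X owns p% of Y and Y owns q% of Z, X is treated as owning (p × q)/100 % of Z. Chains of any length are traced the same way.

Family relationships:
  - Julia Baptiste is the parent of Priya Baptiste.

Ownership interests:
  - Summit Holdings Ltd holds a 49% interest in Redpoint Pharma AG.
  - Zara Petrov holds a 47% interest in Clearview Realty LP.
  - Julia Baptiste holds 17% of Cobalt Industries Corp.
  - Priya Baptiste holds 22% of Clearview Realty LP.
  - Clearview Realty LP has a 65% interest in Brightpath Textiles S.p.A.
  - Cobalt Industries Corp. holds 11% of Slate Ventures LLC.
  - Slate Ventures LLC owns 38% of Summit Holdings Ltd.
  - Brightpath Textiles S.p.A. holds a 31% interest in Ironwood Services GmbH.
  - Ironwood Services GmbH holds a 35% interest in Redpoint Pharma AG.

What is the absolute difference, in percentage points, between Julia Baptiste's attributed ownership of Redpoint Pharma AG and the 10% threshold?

By parent–child attribution (R2), Julia Baptiste is treated as owning Priya Baptiste's 22% interest in Clearview Realty LP.
Chain via Cobalt Industries Corp. → Slate Ventures LLC → Summit Holdings Ltd (R3): 17% × 11% × 38% × 49% = 0.348194% of Redpoint Pharma AG.
Chain via Clearview Realty LP → Brightpath Textiles S.p.A. → Ironwood Services GmbH (R3): 22% × 65% × 31% × 35% = 1.55155% of Redpoint Pharma AG.
Aggregating (R1): 0.348194% + 1.55155% = 1.899744%.
1.899744% falls short of the 10% threshold by 8.100256 percentage points.

8.100256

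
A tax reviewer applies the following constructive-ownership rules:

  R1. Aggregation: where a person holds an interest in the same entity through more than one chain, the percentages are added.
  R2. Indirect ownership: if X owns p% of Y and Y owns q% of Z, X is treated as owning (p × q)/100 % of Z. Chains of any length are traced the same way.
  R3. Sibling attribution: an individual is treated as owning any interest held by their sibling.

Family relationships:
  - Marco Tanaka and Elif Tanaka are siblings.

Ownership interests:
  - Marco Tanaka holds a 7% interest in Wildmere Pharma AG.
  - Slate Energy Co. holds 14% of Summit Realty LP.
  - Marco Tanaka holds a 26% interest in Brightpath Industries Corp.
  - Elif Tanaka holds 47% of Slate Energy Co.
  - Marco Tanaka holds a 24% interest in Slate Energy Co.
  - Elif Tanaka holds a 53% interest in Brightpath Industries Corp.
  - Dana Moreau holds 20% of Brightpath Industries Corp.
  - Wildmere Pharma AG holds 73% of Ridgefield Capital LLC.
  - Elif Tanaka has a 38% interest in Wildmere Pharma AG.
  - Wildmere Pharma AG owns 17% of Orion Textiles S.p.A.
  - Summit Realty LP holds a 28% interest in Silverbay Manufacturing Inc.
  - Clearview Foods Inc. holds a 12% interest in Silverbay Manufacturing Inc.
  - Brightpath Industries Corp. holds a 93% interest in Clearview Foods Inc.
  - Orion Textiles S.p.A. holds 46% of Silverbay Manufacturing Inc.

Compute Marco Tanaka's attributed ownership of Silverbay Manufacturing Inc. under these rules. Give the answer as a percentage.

By sibling attribution (R3), Marco Tanaka is treated as also owning Elif Tanaka's interest in Wildmere Pharma AG, giving 7% + 38% = 45%.
By sibling attribution (R3), Marco Tanaka is treated as also owning Elif Tanaka's interest in Brightpath Industries Corp, giving 26% + 53% = 79%.
By sibling attribution (R3), Marco Tanaka is treated as also owning Elif Tanaka's interest in Slate Energy Co, giving 24% + 47% = 71%.
Chain via Wildmere Pharma AG → Orion Textiles S.p.A. (R2): 45% × 17% × 46% = 3.519% of Silverbay Manufacturing Inc.
Chain via Brightpath Industries Corp. → Clearview Foods Inc. (R2): 79% × 93% × 12% = 8.8164% of Silverbay Manufacturing Inc.
Chain via Slate Energy Co. → Summit Realty LP (R2): 71% × 14% × 28% = 2.7832% of Silverbay Manufacturing Inc.
Aggregating (R1): 3.519% + 8.8164% + 2.7832% = 15.1186%.

15.1186%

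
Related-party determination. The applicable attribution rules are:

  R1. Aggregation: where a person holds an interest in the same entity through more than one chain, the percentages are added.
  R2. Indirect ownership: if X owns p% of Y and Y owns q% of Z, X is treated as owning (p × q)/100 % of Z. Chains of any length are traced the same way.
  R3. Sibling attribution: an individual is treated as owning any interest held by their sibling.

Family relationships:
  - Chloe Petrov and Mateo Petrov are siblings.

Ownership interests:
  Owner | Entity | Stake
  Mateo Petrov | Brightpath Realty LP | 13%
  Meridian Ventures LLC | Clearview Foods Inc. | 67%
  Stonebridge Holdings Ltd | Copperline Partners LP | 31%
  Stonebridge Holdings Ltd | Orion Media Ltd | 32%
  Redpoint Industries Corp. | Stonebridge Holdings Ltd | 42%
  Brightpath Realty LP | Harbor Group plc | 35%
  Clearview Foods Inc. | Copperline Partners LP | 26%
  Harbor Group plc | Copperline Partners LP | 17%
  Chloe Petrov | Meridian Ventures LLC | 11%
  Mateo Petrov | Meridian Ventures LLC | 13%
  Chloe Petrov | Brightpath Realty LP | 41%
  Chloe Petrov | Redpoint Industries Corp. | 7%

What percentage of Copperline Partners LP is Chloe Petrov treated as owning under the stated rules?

8.3052%

By sibling attribution (R3), Chloe Petrov is treated as also owning Mateo Petrov's interest in Meridian Ventures LLC, giving 11% + 13% = 24%.
By sibling attribution (R3), Chloe Petrov is treated as also owning Mateo Petrov's interest in Brightpath Realty LP, giving 41% + 13% = 54%.
Chain via Meridian Ventures LLC → Clearview Foods Inc. (R2): 24% × 67% × 26% = 4.1808% of Copperline Partners LP.
Chain via Brightpath Realty LP → Harbor Group plc (R2): 54% × 35% × 17% = 3.213% of Copperline Partners LP.
Chain via Redpoint Industries Corp. → Stonebridge Holdings Ltd (R2): 7% × 42% × 31% = 0.9114% of Copperline Partners LP.
Aggregating (R1): 4.1808% + 3.213% + 0.9114% = 8.3052%.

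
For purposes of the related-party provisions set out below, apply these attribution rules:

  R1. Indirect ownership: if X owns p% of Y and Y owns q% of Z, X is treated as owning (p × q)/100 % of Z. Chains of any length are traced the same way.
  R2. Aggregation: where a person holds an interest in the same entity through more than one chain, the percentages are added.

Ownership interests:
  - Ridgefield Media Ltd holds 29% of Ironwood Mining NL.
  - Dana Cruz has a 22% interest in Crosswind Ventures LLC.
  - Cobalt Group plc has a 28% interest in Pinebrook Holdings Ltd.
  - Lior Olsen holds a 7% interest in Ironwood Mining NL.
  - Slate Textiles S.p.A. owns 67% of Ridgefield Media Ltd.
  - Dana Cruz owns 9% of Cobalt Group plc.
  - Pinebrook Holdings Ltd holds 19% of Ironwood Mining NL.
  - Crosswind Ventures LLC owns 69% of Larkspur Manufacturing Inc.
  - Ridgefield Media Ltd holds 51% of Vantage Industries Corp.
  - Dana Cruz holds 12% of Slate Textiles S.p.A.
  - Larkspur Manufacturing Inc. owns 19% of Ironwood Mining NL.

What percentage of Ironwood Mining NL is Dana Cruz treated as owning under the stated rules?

5.6946%

Chain via Slate Textiles S.p.A. → Ridgefield Media Ltd (R1): 12% × 67% × 29% = 2.3316% of Ironwood Mining NL.
Chain via Crosswind Ventures LLC → Larkspur Manufacturing Inc. (R1): 22% × 69% × 19% = 2.8842% of Ironwood Mining NL.
Chain via Cobalt Group plc → Pinebrook Holdings Ltd (R1): 9% × 28% × 19% = 0.4788% of Ironwood Mining NL.
Aggregating (R2): 2.3316% + 2.8842% + 0.4788% = 5.6946%.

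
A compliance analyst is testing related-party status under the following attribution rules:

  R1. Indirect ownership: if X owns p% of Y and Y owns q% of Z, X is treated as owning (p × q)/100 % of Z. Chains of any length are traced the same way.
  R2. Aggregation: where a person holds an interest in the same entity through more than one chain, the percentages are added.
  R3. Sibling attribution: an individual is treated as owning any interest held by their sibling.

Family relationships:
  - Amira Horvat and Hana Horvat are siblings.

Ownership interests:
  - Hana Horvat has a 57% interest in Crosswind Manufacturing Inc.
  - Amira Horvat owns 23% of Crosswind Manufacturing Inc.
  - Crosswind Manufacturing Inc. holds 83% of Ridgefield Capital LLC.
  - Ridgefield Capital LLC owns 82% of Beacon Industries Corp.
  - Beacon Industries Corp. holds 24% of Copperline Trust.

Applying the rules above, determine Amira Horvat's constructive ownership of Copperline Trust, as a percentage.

By sibling attribution (R3), Amira Horvat is treated as also owning Hana Horvat's interest in Crosswind Manufacturing Inc, giving 23% + 57% = 80%.
Chain via Crosswind Manufacturing Inc. → Ridgefield Capital LLC → Beacon Industries Corp. (R1): 80% × 83% × 82% × 24% = 13.06752% of Copperline Trust.

13.06752%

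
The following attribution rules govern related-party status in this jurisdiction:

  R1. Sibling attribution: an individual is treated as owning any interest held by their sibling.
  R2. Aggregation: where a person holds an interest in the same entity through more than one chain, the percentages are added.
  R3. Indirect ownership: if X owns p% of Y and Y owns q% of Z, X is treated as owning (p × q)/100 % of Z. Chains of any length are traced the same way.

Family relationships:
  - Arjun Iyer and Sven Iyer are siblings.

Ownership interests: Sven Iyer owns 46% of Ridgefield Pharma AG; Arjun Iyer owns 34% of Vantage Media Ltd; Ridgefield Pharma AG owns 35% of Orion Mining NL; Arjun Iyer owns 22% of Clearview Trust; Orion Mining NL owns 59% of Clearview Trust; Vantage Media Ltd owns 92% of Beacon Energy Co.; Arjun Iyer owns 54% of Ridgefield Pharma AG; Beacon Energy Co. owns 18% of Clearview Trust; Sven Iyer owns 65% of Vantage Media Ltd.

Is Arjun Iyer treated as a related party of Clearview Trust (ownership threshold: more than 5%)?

By sibling attribution (R1), Arjun Iyer is treated as also owning Sven Iyer's interest in Vantage Media Ltd, giving 34% + 65% = 99%.
By sibling attribution (R1), Arjun Iyer is treated as also owning Sven Iyer's interest in Ridgefield Pharma AG, giving 54% + 46% = 100%.
Chain via Vantage Media Ltd → Beacon Energy Co. (R3): 99% × 92% × 18% = 16.3944% of Clearview Trust.
Chain via Ridgefield Pharma AG → Orion Mining NL (R3): 100% × 35% × 59% = 20.65% of Clearview Trust.
Direct interest in Clearview Trust: 22%.
Aggregating (R2): 16.3944% + 20.65% + 22% = 59.0444%.
59.0444% exceeds the 5% threshold, so Arjun is a related party to Clearview Trust.

Yes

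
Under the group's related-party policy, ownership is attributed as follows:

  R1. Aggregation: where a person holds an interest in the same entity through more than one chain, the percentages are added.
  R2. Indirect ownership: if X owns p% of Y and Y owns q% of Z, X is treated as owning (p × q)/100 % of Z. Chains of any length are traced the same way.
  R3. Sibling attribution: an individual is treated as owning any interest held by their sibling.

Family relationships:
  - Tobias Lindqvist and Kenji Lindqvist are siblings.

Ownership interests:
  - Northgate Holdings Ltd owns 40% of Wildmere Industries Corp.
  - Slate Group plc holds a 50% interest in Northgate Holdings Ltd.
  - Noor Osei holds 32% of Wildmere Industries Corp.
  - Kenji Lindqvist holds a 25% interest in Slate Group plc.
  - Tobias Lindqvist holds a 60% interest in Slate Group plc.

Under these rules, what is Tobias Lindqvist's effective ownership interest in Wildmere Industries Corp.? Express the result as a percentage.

By sibling attribution (R3), Tobias Lindqvist is treated as also owning Kenji Lindqvist's interest in Slate Group plc, giving 60% + 25% = 85%.
Chain via Slate Group plc → Northgate Holdings Ltd (R2): 85% × 50% × 40% = 17% of Wildmere Industries Corp.

17%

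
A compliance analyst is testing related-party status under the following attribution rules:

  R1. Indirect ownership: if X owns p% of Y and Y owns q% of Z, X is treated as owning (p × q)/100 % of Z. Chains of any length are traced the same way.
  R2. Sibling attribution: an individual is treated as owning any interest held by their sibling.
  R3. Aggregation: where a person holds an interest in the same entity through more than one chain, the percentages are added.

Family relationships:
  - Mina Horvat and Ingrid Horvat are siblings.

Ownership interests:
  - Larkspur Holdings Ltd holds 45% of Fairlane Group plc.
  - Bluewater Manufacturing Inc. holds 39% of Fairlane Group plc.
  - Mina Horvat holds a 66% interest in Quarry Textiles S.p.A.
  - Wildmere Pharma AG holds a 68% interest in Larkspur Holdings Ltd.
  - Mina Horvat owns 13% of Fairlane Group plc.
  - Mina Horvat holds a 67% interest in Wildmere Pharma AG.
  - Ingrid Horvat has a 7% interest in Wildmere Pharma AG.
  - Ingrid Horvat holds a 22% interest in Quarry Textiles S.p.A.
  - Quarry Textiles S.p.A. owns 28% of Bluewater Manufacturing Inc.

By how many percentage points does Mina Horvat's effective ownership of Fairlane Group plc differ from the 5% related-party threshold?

By sibling attribution (R2), Mina Horvat is treated as also owning Ingrid Horvat's interest in Quarry Textiles S.p.A, giving 66% + 22% = 88%.
By sibling attribution (R2), Mina Horvat is treated as also owning Ingrid Horvat's interest in Wildmere Pharma AG, giving 67% + 7% = 74%.
Chain via Quarry Textiles S.p.A. → Bluewater Manufacturing Inc. (R1): 88% × 28% × 39% = 9.6096% of Fairlane Group plc.
Chain via Wildmere Pharma AG → Larkspur Holdings Ltd (R1): 74% × 68% × 45% = 22.644% of Fairlane Group plc.
Direct interest in Fairlane Group plc: 13%.
Aggregating (R3): 9.6096% + 22.644% + 13% = 45.2536%.
45.2536% exceeds the 5% threshold by 40.2536 percentage points.

40.2536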